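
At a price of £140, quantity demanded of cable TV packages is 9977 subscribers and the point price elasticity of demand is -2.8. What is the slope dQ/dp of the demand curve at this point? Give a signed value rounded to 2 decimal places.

Ed = (dQ/dp)·(p/Q) ⇒ dQ/dp = Ed·Q/p = (-2.8)·9977/140 = -199.54

-199.54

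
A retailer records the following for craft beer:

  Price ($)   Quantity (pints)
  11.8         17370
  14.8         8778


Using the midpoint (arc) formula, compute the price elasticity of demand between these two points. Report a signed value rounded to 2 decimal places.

%ΔQ = (8778 − 17370) / [(17370 + 8778)/2] = -8592/13074 = -0.657182…
%ΔP = (14.8 − 11.8) / [(11.8 + 14.8)/2] = 3/13.3 = 0.225563…
Arc Ed = %ΔQ / %ΔP = (-8592/13074) / (3/13.3) = -2.9135…

-2.91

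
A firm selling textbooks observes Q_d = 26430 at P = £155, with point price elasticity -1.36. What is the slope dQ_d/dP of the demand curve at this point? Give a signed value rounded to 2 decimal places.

-231.90

Ed = (dQ_d/dP)·(P/Q_d) ⇒ dQ_d/dP = Ed·Q_d/P = (-1.36)·26430/155 = -231.9019…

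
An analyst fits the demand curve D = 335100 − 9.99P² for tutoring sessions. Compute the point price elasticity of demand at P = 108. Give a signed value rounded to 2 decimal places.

dD/dP = −2·9.99·P = -2157.84. At P = 108, D = 218576.64.
Ed = (dD/dP)·(P/D) = (-2157.84) × (108/218576.64) = -1.0662…

-1.07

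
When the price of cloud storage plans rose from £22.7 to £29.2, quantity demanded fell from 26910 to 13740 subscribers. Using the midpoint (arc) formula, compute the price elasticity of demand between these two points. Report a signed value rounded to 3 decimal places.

-2.587

%ΔQ = (13740 − 26910) / [(26910 + 13740)/2] = -13170/20325 = -0.647970…
%ΔP = (29.2 − 22.7) / [(22.7 + 29.2)/2] = 6.5/25.95 = 0.250481…
Arc Ed = %ΔQ / %ΔP = (-13170/20325) / (6.5/25.95) = -2.58689…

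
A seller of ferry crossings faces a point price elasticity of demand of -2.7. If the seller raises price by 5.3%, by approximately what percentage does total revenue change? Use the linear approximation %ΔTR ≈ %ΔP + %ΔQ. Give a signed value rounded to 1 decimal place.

-9.0%

%ΔQ ≈ Ed × %ΔP = (-2.7) × (+5.3%) = -14.3100%
%ΔTR ≈ %ΔP + %ΔQ = (+5.3%) + (-14.3100%) = -9.0100%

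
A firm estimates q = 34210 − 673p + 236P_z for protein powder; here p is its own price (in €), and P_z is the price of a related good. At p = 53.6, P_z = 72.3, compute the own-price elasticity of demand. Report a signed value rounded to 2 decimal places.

-2.37

At the given values, q = 34210 − 673(53.6) + 236(72.3) = 15200.
∂q/∂p = −673.
E = (-673) × (53.6/15200) = -2.3732…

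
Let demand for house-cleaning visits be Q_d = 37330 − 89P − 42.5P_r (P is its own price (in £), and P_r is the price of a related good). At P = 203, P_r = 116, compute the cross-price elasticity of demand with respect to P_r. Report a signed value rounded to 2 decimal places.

At the given values, Q_d = 37330 − 89(203) − 42.5(116) = 14333.
∂Q_d/∂P_r = -42.5.
E = (-42.5) × (116/14333) = -0.3439…

-0.34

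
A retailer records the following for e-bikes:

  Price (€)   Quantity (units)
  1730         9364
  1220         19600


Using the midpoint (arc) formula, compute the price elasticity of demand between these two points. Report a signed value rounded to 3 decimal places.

-2.044

%ΔQ = (19600 − 9364) / [(9364 + 19600)/2] = 10236/14482 = 0.706808…
%ΔP = (1220 − 1730) / [(1730 + 1220)/2] = -510/1475 = -0.345762…
Arc Ed = %ΔQ / %ΔP = (10236/14482) / (-510/1475) = -2.04420…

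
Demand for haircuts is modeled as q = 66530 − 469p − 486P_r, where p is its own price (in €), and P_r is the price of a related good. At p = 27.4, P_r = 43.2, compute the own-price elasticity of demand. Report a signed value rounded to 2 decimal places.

At the given values, q = 66530 − 469(27.4) − 486(43.2) = 32684.2.
∂q/∂p = −469.
E = (-469) × (27.4/32684.2) = -0.3931…

-0.39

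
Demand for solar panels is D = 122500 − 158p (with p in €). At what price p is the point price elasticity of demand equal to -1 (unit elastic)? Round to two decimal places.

Ed = −158p/(122500 − 158p). Set this equal to -1:
158p = 1·(122500 − 158p) ⇒ 158p(1 + 1) = 1·122500
p = 1·122500 / (158·2) = 387.6582…

387.66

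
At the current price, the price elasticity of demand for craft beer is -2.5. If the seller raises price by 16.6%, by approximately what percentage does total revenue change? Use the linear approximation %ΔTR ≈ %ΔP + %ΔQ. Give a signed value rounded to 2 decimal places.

-24.90%

%ΔQ ≈ Ed × %ΔP = (-2.5) × (+16.6%) = -41.5000%
%ΔTR ≈ %ΔP + %ΔQ = (+16.6%) + (-41.5000%) = -24.9000%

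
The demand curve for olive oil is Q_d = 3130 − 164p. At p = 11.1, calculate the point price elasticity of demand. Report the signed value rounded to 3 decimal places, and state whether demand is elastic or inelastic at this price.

dQ_d/dp = −164. At p = 11.1, Q_d = 3130 − 164(11.1) = 1309.6.
Ed = (dQ_d/dp)·(p/Q_d) = −164 × (11.1/1309.6) = -1.39004…
|Ed| = 1.390 > 1, so demand is elastic.

-1.390; elastic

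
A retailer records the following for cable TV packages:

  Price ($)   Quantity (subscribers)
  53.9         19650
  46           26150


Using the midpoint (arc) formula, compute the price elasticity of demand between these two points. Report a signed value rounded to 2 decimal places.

-1.79

%ΔQ = (26150 − 19650) / [(19650 + 26150)/2] = 6500/22900 = 0.283842…
%ΔP = (46 − 53.9) / [(53.9 + 46)/2] = -7.9/49.95 = -0.158158…
Arc Ed = %ΔQ / %ΔP = (6500/22900) / (-7.9/49.95) = -1.7946…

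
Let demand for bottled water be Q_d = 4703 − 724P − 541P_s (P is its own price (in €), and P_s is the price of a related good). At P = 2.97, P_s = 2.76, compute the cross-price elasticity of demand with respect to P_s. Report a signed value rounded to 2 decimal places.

At the given values, Q_d = 4703 − 724(2.97) − 541(2.76) = 1059.56.
∂Q_d/∂P_s = -541.
E = (-541) × (2.76/1059.56) = -1.4092…

-1.41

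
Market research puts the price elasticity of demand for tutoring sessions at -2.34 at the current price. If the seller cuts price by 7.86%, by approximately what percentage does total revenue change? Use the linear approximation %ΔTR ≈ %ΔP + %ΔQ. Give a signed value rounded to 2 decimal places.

%ΔQ ≈ Ed × %ΔP = (-2.34) × (-7.86%) = +18.3924%
%ΔTR ≈ %ΔP + %ΔQ = (-7.86%) + (+18.3924%) = +10.5324%

+10.53%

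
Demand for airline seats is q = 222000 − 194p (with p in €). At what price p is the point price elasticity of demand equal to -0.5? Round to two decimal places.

Ed = −194p/(222000 − 194p). Set this equal to -0.5:
194p = 0.5·(222000 − 194p) ⇒ 194p(1 + 0.5) = 0.5·222000
p = 0.5·222000 / (194·1.5) = 381.4432…

381.44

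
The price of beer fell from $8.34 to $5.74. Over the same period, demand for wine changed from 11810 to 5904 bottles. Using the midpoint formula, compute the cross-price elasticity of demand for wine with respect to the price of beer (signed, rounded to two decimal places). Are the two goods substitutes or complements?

1.81; substitutes

%ΔQ_{wine} = (5904 − 11810)/avg = -5906/8857 = -0.666817…
%ΔP_{beer} = (5.74 − 8.34)/avg = -2.6/7.04 = -0.369318…
E_cross = (-5906/8857) / (-2.6/7.04) = 1.8055…
E_cross > 0 ⇒ the goods are substitutes.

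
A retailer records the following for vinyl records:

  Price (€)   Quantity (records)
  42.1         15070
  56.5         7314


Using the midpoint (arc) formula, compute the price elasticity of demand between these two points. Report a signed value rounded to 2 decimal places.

-2.37

%ΔQ = (7314 − 15070) / [(15070 + 7314)/2] = -7756/11192 = -0.692994…
%ΔP = (56.5 − 42.1) / [(42.1 + 56.5)/2] = 14.4/49.3 = 0.292089…
Arc Ed = %ΔQ / %ΔP = (-7756/11192) / (14.4/49.3) = -2.3725…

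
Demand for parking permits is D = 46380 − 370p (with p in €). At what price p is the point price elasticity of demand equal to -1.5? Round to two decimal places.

75.21

Ed = −370p/(46380 − 370p). Set this equal to -1.5:
370p = 1.5·(46380 − 370p) ⇒ 370p(1 + 1.5) = 1.5·46380
p = 1.5·46380 / (370·2.5) = 75.2108…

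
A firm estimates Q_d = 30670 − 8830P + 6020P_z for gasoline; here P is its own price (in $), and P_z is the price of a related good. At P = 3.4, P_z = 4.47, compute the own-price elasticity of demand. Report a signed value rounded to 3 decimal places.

-1.089

At the given values, Q_d = 30670 − 8830(3.4) + 6020(4.47) = 27557.4.
∂Q_d/∂P = −8830.
E = (-8830) × (3.4/27557.4) = -1.08943…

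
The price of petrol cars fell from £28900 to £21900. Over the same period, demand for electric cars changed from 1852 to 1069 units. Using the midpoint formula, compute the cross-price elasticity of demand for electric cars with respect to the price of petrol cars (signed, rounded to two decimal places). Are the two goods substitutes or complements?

%ΔQ_{electric cars} = (1069 − 1852)/avg = -783/1460.5 = -0.536117…
%ΔP_{petrol cars} = (21900 − 28900)/avg = -7000/25400 = -0.275590…
E_cross = (-783/1460.5) / (-7000/25400) = 1.9453…
E_cross > 0 ⇒ the goods are substitutes.

1.95; substitutes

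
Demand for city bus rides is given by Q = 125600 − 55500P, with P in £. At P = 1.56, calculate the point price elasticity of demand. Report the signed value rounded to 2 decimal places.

-2.22

dQ/dP = −55500. At P = 1.56, Q = 125600 − 55500(1.56) = 39020.
Ed = (dQ/dP)·(P/Q) = −55500 × (1.56/39020) = -2.2188…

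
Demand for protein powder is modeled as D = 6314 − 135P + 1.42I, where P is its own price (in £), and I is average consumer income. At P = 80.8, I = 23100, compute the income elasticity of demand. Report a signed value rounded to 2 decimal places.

At the given values, D = 6314 − 135(80.8) + 1.42(23100) = 28208.
∂D/∂I = 1.42.
E = (1.42) × (23100/28208) = 1.1628…

1.16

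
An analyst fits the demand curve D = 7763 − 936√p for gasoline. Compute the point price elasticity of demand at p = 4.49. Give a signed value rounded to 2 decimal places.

-0.17

dD/dp = −936/(2√p) = -220.863. At p = 4.49, D = 5779.65.
Ed = (dD/dp)·(p/D) = (-220.863) × (4.49/5779.65) = -0.1715…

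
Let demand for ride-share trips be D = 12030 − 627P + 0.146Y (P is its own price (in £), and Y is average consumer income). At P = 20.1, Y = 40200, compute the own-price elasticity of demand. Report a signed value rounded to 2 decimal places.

-2.38

At the given values, D = 12030 − 627(20.1) + 0.146(40200) = 5296.5.
∂D/∂P = −627.
E = (-627) × (20.1/5296.5) = -2.3794…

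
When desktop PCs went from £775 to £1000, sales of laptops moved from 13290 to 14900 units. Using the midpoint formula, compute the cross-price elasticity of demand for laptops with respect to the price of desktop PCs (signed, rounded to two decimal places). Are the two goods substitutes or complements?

%ΔQ_{laptops} = (14900 − 13290)/avg = 1610/14095 = 0.114224…
%ΔP_{desktop PCs} = (1000 − 775)/avg = 225/887.5 = 0.253521…
E_cross = (1610/14095) / (225/887.5) = 0.4505…
E_cross > 0 ⇒ the goods are substitutes.

0.45; substitutes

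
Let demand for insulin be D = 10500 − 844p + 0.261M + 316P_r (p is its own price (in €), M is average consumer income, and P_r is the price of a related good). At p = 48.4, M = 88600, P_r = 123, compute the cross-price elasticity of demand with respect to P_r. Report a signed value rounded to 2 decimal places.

1.23

At the given values, D = 10500 − 844(48.4) + 0.261(88600) + 316(123) = 31643.
∂D/∂P_r = 316.
E = (316) × (123/31643) = 1.2283…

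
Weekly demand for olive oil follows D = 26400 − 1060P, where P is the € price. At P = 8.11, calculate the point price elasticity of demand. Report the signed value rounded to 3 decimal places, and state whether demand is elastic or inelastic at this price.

-0.483; inelastic

dD/dP = −1060. At P = 8.11, D = 26400 − 1060(8.11) = 17803.4.
Ed = (dD/dP)·(P/D) = −1060 × (8.11/17803.4) = -0.48286…
|Ed| = 0.483 < 1, so demand is inelastic.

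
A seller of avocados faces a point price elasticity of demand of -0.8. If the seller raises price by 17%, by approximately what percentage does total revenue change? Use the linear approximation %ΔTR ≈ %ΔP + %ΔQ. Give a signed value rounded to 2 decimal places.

%ΔQ ≈ Ed × %ΔP = (-0.8) × (+17%) = -13.6000%
%ΔTR ≈ %ΔP + %ΔQ = (+17%) + (-13.6000%) = +3.4000%

+3.40%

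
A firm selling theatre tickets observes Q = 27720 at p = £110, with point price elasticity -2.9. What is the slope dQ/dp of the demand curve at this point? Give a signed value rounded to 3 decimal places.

Ed = (dQ/dp)·(p/Q) ⇒ dQ/dp = Ed·Q/p = (-2.9)·27720/110 = -730.8

-730.800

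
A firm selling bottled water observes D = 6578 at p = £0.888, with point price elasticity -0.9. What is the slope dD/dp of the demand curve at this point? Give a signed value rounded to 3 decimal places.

-6666.892

Ed = (dD/dp)·(p/D) ⇒ dD/dp = Ed·D/p = (-0.9)·6578/0.888 = -6666.89189…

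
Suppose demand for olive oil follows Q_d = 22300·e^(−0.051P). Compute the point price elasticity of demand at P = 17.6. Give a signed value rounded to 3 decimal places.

dQ_d/dP = −0.051·Q_d = -463.503. At P = 17.6, Q_d = 9088.29.
Ed = (dQ_d/dP)·(P/Q_d) = (-463.503) × (17.6/9088.29) = -0.8976

-0.898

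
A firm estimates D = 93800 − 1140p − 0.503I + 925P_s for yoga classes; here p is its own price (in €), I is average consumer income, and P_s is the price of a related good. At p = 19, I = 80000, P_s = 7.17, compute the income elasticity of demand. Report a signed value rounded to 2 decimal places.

-1.04

At the given values, D = 93800 − 1140(19) − 0.503(80000) + 925(7.17) = 38532.25.
∂D/∂I = -0.503.
E = (-0.503) × (80000/38532.25) = -1.0443…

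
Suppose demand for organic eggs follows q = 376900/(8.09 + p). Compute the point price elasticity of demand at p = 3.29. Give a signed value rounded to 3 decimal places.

dq/dp = −376900/(8.09 + p)² = -2910.33. At p = 3.29, q = 33119.5.
Ed = (dq/dp)·(p/q) = (-2910.33) × (3.29/33119.5) = -0.28910…

-0.289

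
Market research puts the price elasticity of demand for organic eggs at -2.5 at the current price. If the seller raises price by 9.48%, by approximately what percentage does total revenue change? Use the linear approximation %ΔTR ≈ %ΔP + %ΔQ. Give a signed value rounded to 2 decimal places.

-14.22%

%ΔQ ≈ Ed × %ΔP = (-2.5) × (+9.48%) = -23.7000%
%ΔTR ≈ %ΔP + %ΔQ = (+9.48%) + (-23.7000%) = -14.2200%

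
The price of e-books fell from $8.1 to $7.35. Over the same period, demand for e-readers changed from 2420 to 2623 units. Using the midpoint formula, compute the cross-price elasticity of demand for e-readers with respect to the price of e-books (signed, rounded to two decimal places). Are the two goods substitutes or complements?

-0.83; complements

%ΔQ_{e-readers} = (2623 − 2420)/avg = 203/2521.5 = 0.080507…
%ΔP_{e-books} = (7.35 − 8.1)/avg = -0.75/7.725 = -0.097087…
E_cross = (203/2521.5) / (-0.75/7.725) = -0.8292…
E_cross < 0 ⇒ the goods are complements.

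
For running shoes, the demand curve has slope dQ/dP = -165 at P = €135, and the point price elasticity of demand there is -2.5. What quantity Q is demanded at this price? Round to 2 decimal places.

8910.00

Ed = (dQ/dP)·(P/Q) ⇒ Q = (dQ/dP)·P/Ed = (-165)·135/(-2.5) = 8910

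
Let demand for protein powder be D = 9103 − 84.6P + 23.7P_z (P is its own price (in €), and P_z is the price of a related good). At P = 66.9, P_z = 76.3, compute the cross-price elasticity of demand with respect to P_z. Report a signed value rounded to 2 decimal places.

0.34

At the given values, D = 9103 − 84.6(66.9) + 23.7(76.3) = 5251.57.
∂D/∂P_z = 23.7.
E = (23.7) × (76.3/5251.57) = 0.3443…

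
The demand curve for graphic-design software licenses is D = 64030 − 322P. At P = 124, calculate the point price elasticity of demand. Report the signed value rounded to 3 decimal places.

-1.657

dD/dP = −322. At P = 124, D = 64030 − 322(124) = 24102.
Ed = (dD/dP)·(P/D) = −322 × (124/24102) = -1.65662…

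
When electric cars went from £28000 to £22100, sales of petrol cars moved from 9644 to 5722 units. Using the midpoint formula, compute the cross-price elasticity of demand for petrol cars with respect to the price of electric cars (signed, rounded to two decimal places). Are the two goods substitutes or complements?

2.17; substitutes

%ΔQ_{petrol cars} = (5722 − 9644)/avg = -3922/7683 = -0.510477…
%ΔP_{electric cars} = (22100 − 28000)/avg = -5900/25050 = -0.235528…
E_cross = (-3922/7683) / (-5900/25050) = 2.1673…
E_cross > 0 ⇒ the goods are substitutes.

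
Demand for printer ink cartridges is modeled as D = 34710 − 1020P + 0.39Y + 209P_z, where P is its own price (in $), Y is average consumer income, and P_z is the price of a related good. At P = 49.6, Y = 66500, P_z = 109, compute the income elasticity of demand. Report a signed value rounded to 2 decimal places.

0.79

At the given values, D = 34710 − 1020(49.6) + 0.39(66500) + 209(109) = 32834.
∂D/∂Y = 0.39.
E = (0.39) × (66500/32834) = 0.7898…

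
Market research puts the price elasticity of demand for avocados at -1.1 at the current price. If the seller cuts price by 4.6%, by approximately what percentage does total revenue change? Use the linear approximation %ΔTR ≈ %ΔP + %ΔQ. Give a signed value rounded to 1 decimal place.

%ΔQ ≈ Ed × %ΔP = (-1.1) × (-4.6%) = +5.0600%
%ΔTR ≈ %ΔP + %ΔQ = (-4.6%) + (+5.0600%) = +0.4600%

+0.5%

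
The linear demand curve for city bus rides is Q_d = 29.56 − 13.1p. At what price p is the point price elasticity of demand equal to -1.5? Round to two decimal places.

Ed = −13.1p/(29.56 − 13.1p). Set this equal to -1.5:
13.1p = 1.5·(29.56 − 13.1p) ⇒ 13.1p(1 + 1.5) = 1.5·29.56
p = 1.5·29.56 / (13.1·2.5) = 1.3538…

1.35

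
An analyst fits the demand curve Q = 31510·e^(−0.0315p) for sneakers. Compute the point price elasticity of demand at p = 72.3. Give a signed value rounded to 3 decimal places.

dQ/dp = −0.0315·Q = -101.783. At p = 72.3, Q = 3231.2.
Ed = (dQ/dp)·(p/Q) = (-101.783) × (72.3/3231.2) = -2.27745

-2.277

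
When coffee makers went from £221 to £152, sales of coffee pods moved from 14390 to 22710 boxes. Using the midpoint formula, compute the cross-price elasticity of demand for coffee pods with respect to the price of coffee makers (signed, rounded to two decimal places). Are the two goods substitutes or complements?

-1.21; complements

%ΔQ_{coffee pods} = (22710 − 14390)/avg = 8320/18550 = 0.448517…
%ΔP_{coffee makers} = (152 − 221)/avg = -69/186.5 = -0.369973…
E_cross = (8320/18550) / (-69/186.5) = -1.2122…
E_cross < 0 ⇒ the goods are complements.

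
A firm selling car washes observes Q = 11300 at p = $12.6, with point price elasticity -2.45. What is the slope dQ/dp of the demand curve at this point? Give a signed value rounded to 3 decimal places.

-2197.222

Ed = (dQ/dp)·(p/Q) ⇒ dQ/dp = Ed·Q/p = (-2.45)·11300/12.6 = -2197.22222…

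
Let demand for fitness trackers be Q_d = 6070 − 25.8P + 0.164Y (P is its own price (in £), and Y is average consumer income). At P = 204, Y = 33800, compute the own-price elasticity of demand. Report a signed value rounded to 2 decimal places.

At the given values, Q_d = 6070 − 25.8(204) + 0.164(33800) = 6350.
∂Q_d/∂P = −25.8.
E = (-25.8) × (204/6350) = -0.8288…

-0.83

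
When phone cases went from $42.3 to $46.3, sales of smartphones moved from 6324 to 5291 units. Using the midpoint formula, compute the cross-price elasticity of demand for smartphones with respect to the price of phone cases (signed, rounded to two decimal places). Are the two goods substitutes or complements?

-1.97; complements

%ΔQ_{smartphones} = (5291 − 6324)/avg = -1033/5807.5 = -0.177873…
%ΔP_{phone cases} = (46.3 − 42.3)/avg = 4/44.3 = 0.090293…
E_cross = (-1033/5807.5) / (4/44.3) = -1.9699…
E_cross < 0 ⇒ the goods are complements.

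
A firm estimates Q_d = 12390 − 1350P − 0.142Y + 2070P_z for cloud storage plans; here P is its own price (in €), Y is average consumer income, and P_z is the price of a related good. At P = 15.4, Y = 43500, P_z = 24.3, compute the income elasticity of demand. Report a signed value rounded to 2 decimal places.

-0.17

At the given values, Q_d = 12390 − 1350(15.4) − 0.142(43500) + 2070(24.3) = 35724.
∂Q_d/∂Y = -0.142.
E = (-0.142) × (43500/35724) = -0.1729…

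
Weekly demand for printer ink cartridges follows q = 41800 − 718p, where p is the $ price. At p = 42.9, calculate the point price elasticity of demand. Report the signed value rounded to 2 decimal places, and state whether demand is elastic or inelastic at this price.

dq/dp = −718. At p = 42.9, q = 41800 − 718(42.9) = 10997.8.
Ed = (dq/dp)·(p/q) = −718 × (42.9/10997.8) = -2.8007…
|Ed| = 2.80 > 1, so demand is elastic.

-2.80; elastic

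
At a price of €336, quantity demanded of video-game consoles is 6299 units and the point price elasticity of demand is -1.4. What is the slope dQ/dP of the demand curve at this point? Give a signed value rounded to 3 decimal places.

-26.246

Ed = (dQ/dP)·(P/Q) ⇒ dQ/dP = Ed·Q/P = (-1.4)·6299/336 = -26.24583…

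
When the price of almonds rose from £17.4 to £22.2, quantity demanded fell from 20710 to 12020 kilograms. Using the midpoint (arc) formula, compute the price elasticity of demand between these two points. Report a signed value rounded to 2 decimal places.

%ΔQ = (12020 − 20710) / [(20710 + 12020)/2] = -8690/16365 = -0.531011…
%ΔP = (22.2 − 17.4) / [(17.4 + 22.2)/2] = 4.8/19.8 = 0.242424…
Arc Ed = %ΔQ / %ΔP = (-8690/16365) / (4.8/19.8) = -2.1904…

-2.19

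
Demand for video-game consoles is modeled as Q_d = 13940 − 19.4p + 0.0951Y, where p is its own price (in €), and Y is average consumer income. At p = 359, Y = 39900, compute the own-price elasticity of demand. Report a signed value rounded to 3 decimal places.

-0.647

At the given values, Q_d = 13940 − 19.4(359) + 0.0951(39900) = 10769.89.
∂Q_d/∂p = −19.4.
E = (-19.4) × (359/10769.89) = -0.64667…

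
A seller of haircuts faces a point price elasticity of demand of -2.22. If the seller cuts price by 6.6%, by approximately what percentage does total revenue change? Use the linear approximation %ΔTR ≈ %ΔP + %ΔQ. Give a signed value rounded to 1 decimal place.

+8.1%

%ΔQ ≈ Ed × %ΔP = (-2.22) × (-6.6%) = +14.6520%
%ΔTR ≈ %ΔP + %ΔQ = (-6.6%) + (+14.6520%) = +8.0520%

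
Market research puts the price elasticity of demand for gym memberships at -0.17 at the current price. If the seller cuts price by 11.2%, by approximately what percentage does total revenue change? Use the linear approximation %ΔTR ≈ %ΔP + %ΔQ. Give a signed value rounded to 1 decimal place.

-9.3%

%ΔQ ≈ Ed × %ΔP = (-0.17) × (-11.2%) = +1.9040%
%ΔTR ≈ %ΔP + %ΔQ = (-11.2%) + (+1.9040%) = -9.2960%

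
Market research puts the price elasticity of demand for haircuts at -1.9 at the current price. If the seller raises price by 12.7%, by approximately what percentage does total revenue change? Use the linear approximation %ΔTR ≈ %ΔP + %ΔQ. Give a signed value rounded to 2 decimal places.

-11.43%

%ΔQ ≈ Ed × %ΔP = (-1.9) × (+12.7%) = -24.1300%
%ΔTR ≈ %ΔP + %ΔQ = (+12.7%) + (-24.1300%) = -11.4300%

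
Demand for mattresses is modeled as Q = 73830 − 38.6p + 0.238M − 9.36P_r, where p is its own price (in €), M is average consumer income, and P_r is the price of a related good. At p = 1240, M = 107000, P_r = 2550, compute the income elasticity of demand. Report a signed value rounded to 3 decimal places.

At the given values, Q = 73830 − 38.6(1240) + 0.238(107000) − 9.36(2550) = 27564.
∂Q/∂M = 0.238.
E = (0.238) × (107000/27564) = 0.92388…

0.924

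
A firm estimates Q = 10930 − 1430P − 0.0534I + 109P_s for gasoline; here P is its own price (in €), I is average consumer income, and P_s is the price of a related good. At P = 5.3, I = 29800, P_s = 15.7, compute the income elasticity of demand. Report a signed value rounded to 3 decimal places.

At the given values, Q = 10930 − 1430(5.3) − 0.0534(29800) + 109(15.7) = 3470.98.
∂Q/∂I = -0.0534.
E = (-0.0534) × (29800/3470.98) = -0.45846…

-0.458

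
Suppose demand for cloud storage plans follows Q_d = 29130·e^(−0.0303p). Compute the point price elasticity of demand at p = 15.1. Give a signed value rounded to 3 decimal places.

-0.458

dQ_d/dp = −0.0303·Q_d = -558.574. At p = 15.1, Q_d = 18434.8.
Ed = (dQ_d/dp)·(p/Q_d) = (-558.574) × (15.1/18434.8) = -0.45753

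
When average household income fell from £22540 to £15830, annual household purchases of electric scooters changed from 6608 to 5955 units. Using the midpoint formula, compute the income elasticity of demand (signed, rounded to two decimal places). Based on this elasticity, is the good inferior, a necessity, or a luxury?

0.30; necessity

%ΔQ = (5955 − 6608)/[( 6608 + 5955)/2] = -653/6281.5 = -0.103956…
%ΔIncome = (15830 − 22540)/[( 22540 + 15830)/2] = -6710/19185 = -0.349752…
E_income = (-653/6281.5) / (-6710/19185) = 0.2972…
0 < E_income < 1 ⇒ normal good, necessity.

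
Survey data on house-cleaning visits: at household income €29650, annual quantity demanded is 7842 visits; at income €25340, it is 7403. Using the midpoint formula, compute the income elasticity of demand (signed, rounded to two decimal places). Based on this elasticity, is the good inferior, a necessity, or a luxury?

0.37; necessity

%ΔQ = (7403 − 7842)/[( 7842 + 7403)/2] = -439/7622.5 = -0.057592…
%ΔIncome = (25340 − 29650)/[( 29650 + 25340)/2] = -4310/27495 = -0.156755…
E_income = (-439/7622.5) / (-4310/27495) = 0.3674…
0 < E_income < 1 ⇒ normal good, necessity.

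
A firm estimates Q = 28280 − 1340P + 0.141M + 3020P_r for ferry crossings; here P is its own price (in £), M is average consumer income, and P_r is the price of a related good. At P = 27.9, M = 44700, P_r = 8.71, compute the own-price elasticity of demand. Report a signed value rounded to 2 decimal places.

At the given values, Q = 28280 − 1340(27.9) + 0.141(44700) + 3020(8.71) = 23500.9.
∂Q/∂P = −1340.
E = (-1340) × (27.9/23500.9) = -1.5908…

-1.59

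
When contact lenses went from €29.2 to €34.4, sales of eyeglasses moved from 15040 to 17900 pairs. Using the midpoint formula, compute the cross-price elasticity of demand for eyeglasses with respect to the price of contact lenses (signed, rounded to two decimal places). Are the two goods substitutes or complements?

%ΔQ_{eyeglasses} = (17900 − 15040)/avg = 2860/16470 = 0.173649…
%ΔP_{contact lenses} = (34.4 − 29.2)/avg = 5.2/31.8 = 0.163522…
E_cross = (2860/16470) / (5.2/31.8) = 1.0619…
E_cross > 0 ⇒ the goods are substitutes.

1.06; substitutes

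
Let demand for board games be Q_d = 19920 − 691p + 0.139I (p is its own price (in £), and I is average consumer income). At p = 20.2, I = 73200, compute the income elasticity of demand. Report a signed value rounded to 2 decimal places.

At the given values, Q_d = 19920 − 691(20.2) + 0.139(73200) = 16136.6.
∂Q_d/∂I = 0.139.
E = (0.139) × (73200/16136.6) = 0.6305…

0.63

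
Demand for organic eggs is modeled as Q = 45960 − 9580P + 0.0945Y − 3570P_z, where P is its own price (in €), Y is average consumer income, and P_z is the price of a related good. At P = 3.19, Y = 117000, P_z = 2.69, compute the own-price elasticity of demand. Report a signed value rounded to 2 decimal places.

At the given values, Q = 45960 − 9580(3.19) + 0.0945(117000) − 3570(2.69) = 16853.
∂Q/∂P = −9580.
E = (-9580) × (3.19/16853) = -1.8133…

-1.81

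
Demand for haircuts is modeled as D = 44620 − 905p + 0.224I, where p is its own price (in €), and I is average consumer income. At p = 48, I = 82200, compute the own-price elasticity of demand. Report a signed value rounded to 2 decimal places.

At the given values, D = 44620 − 905(48) + 0.224(82200) = 19592.8.
∂D/∂p = −905.
E = (-905) × (48/19592.8) = -2.2171…

-2.22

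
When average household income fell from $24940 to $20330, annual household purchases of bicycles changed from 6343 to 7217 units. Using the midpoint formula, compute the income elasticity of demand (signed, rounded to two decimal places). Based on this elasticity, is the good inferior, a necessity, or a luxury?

-0.63; inferior

%ΔQ = (7217 − 6343)/[( 6343 + 7217)/2] = 874/6780 = 0.128908…
%ΔIncome = (20330 − 24940)/[( 24940 + 20330)/2] = -4610/22635 = -0.203666…
E_income = (874/6780) / (-4610/22635) = -0.6329…
E_income < 0 ⇒ inferior good.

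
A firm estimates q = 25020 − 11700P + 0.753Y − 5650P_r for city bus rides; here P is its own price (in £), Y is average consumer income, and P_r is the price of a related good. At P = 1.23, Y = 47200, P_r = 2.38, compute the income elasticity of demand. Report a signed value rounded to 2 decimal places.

At the given values, q = 25020 − 11700(1.23) + 0.753(47200) − 5650(2.38) = 32723.6.
∂q/∂Y = 0.753.
E = (0.753) × (47200/32723.6) = 1.0861…

1.09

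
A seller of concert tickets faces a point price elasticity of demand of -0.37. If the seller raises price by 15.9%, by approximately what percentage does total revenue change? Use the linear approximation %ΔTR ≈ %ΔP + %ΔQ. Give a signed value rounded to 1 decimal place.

%ΔQ ≈ Ed × %ΔP = (-0.37) × (+15.9%) = -5.8830%
%ΔTR ≈ %ΔP + %ΔQ = (+15.9%) + (-5.8830%) = +10.0170%

+10.0%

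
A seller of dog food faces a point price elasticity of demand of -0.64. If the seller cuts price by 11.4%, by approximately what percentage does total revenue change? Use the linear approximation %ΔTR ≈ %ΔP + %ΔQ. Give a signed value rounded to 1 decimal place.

%ΔQ ≈ Ed × %ΔP = (-0.64) × (-11.4%) = +7.2960%
%ΔTR ≈ %ΔP + %ΔQ = (-11.4%) + (+7.2960%) = -4.1040%

-4.1%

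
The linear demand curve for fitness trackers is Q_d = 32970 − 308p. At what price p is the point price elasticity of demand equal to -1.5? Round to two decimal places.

Ed = −308p/(32970 − 308p). Set this equal to -1.5:
308p = 1.5·(32970 − 308p) ⇒ 308p(1 + 1.5) = 1.5·32970
p = 1.5·32970 / (308·2.5) = 64.2272…

64.23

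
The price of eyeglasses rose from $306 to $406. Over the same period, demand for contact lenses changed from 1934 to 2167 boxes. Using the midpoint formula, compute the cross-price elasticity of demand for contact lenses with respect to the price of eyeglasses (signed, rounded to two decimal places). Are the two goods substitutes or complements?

0.40; substitutes

%ΔQ_{contact lenses} = (2167 − 1934)/avg = 233/2050.5 = 0.113630…
%ΔP_{eyeglasses} = (406 − 306)/avg = 100/356 = 0.280898…
E_cross = (233/2050.5) / (100/356) = 0.4045…
E_cross > 0 ⇒ the goods are substitutes.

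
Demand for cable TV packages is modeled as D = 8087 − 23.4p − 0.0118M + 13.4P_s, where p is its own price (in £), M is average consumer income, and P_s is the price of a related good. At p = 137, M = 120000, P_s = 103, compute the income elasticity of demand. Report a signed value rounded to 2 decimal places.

At the given values, D = 8087 − 23.4(137) − 0.0118(120000) + 13.4(103) = 4845.4.
∂D/∂M = -0.0118.
E = (-0.0118) × (120000/4845.4) = -0.2922…

-0.29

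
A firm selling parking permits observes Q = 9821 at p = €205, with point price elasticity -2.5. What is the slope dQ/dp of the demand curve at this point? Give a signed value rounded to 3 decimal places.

-119.768

Ed = (dQ/dp)·(p/Q) ⇒ dQ/dp = Ed·Q/p = (-2.5)·9821/205 = -119.76829…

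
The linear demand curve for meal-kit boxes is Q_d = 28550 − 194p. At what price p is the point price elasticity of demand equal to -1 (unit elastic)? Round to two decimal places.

73.58

Ed = −194p/(28550 − 194p). Set this equal to -1:
194p = 1·(28550 − 194p) ⇒ 194p(1 + 1) = 1·28550
p = 1·28550 / (194·2) = 73.5824…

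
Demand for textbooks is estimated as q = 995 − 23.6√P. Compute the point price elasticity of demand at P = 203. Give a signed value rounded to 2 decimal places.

-0.26

dq/dP = −23.6/(2√P) = -0.828198. At P = 203, q = 658.752.
Ed = (dq/dP)·(P/q) = (-0.828198) × (203/658.752) = -0.2552…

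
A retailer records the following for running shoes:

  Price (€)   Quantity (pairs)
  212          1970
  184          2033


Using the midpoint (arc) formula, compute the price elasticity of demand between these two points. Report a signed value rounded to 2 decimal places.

-0.22

%ΔQ = (2033 − 1970) / [(1970 + 2033)/2] = 63/2001.5 = 0.031476…
%ΔP = (184 − 212) / [(212 + 184)/2] = -28/198 = -0.141414…
Arc Ed = %ΔQ / %ΔP = (63/2001.5) / (-28/198) = -0.2225…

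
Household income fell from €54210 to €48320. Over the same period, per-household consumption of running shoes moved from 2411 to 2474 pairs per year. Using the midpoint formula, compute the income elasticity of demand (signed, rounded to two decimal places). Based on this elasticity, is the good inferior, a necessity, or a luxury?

-0.22; inferior

%ΔQ = (2474 − 2411)/[( 2411 + 2474)/2] = 63/2442.5 = 0.025793…
%ΔIncome = (48320 − 54210)/[( 54210 + 48320)/2] = -5890/51265 = -0.114893…
E_income = (63/2442.5) / (-5890/51265) = -0.2244…
E_income < 0 ⇒ inferior good.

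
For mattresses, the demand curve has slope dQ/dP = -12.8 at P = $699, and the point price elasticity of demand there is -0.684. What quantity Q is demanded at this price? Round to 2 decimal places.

13080.70

Ed = (dQ/dP)·(P/Q) ⇒ Q = (dQ/dP)·P/Ed = (-12.8)·699/(-0.684) = 13080.7017…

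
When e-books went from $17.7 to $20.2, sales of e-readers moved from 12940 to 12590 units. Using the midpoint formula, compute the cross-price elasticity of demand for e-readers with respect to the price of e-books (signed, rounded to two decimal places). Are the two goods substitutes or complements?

-0.21; complements

%ΔQ_{e-readers} = (12590 − 12940)/avg = -350/12765 = -0.027418…
%ΔP_{e-books} = (20.2 − 17.7)/avg = 2.5/18.95 = 0.131926…
E_cross = (-350/12765) / (2.5/18.95) = -0.2078…
E_cross < 0 ⇒ the goods are complements.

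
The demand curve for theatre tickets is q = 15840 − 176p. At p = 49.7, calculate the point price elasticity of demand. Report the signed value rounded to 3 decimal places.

-1.233

dq/dp = −176. At p = 49.7, q = 15840 − 176(49.7) = 7092.8.
Ed = (dq/dp)·(p/q) = −176 × (49.7/7092.8) = -1.23325…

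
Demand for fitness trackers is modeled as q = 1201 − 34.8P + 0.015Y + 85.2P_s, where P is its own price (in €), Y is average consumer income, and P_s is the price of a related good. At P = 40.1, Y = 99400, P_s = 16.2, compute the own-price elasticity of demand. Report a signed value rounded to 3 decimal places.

At the given values, q = 1201 − 34.8(40.1) + 0.015(99400) + 85.2(16.2) = 2676.76.
∂q/∂P = −34.8.
E = (-34.8) × (40.1/2676.76) = -0.52133…

-0.521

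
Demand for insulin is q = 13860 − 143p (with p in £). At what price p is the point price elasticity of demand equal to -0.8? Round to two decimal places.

43.08

Ed = −143p/(13860 − 143p). Set this equal to -0.8:
143p = 0.8·(13860 − 143p) ⇒ 143p(1 + 0.8) = 0.8·13860
p = 0.8·13860 / (143·1.8) = 43.0769…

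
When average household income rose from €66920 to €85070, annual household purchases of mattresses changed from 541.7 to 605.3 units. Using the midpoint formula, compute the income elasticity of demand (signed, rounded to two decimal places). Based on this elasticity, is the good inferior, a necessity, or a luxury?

%ΔQ = (605.3 − 541.7)/[( 541.7 + 605.3)/2] = 63.6/573.5 = 0.110897…
%ΔIncome = (85070 − 66920)/[( 66920 + 85070)/2] = 18150/75995 = 0.238831…
E_income = (63.6/573.5) / (18150/75995) = 0.4643…
0 < E_income < 1 ⇒ normal good, necessity.

0.46; necessity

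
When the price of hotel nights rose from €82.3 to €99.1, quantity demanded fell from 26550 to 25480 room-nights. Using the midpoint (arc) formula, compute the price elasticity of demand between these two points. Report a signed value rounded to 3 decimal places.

%ΔQ = (25480 − 26550) / [(26550 + 25480)/2] = -1070/26015 = -0.041130…
%ΔP = (99.1 − 82.3) / [(82.3 + 99.1)/2] = 16.8/90.7 = 0.185226…
Arc Ed = %ΔQ / %ΔP = (-1070/26015) / (16.8/90.7) = -0.22205…

-0.222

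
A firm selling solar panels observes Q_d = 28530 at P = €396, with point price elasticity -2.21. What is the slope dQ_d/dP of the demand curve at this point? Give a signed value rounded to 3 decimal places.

-159.220

Ed = (dQ_d/dP)·(P/Q_d) ⇒ dQ_d/dP = Ed·Q_d/P = (-2.21)·28530/396 = -159.22045…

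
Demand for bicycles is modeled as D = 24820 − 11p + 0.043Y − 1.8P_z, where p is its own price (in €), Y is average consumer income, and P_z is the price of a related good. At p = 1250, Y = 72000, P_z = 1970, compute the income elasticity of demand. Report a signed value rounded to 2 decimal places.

At the given values, D = 24820 − 11(1250) + 0.043(72000) − 1.8(1970) = 10620.
∂D/∂Y = 0.043.
E = (0.043) × (72000/10620) = 0.2915…

0.29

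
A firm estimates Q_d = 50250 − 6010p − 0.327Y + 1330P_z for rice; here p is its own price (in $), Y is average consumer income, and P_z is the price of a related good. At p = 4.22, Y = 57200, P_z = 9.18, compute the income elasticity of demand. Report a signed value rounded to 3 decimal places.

-1.017

At the given values, Q_d = 50250 − 6010(4.22) − 0.327(57200) + 1330(9.18) = 18392.8.
∂Q_d/∂Y = -0.327.
E = (-0.327) × (57200/18392.8) = -1.01694…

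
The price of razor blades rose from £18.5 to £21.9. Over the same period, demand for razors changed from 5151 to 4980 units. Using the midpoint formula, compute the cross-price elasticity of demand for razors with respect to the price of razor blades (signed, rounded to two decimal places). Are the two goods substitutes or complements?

%ΔQ_{razors} = (4980 − 5151)/avg = -171/5065.5 = -0.033757…
%ΔP_{razor blades} = (21.9 − 18.5)/avg = 3.4/20.2 = 0.168316…
E_cross = (-171/5065.5) / (3.4/20.2) = -0.2005…
E_cross < 0 ⇒ the goods are complements.

-0.20; complements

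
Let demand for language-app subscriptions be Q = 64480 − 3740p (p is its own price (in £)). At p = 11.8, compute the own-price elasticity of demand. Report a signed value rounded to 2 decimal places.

-2.17

At the given values, Q = 64480 − 3740(11.8) = 20348.
∂Q/∂p = −3740.
E = (-3740) × (11.8/20348) = -2.1688…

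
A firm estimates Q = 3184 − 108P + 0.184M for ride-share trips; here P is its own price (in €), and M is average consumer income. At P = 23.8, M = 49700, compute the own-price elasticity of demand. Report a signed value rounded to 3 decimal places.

-0.263

At the given values, Q = 3184 − 108(23.8) + 0.184(49700) = 9758.4.
∂Q/∂P = −108.
E = (-108) × (23.8/9758.4) = -0.26340…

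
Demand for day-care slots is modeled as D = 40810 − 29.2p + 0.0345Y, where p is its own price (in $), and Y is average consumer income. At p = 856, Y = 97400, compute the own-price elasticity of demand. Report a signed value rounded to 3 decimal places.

-1.304

At the given values, D = 40810 − 29.2(856) + 0.0345(97400) = 19175.1.
∂D/∂p = −29.2.
E = (-29.2) × (856/19175.1) = -1.30352…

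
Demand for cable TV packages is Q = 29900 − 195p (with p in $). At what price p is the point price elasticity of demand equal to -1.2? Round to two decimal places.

Ed = −195p/(29900 − 195p). Set this equal to -1.2:
195p = 1.2·(29900 − 195p) ⇒ 195p(1 + 1.2) = 1.2·29900
p = 1.2·29900 / (195·2.2) = 83.6363…

83.64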